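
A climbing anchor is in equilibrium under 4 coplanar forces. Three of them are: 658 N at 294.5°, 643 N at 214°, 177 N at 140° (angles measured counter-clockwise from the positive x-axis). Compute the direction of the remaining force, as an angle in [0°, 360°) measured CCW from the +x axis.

θ ≈ 64.9°

Sum the known components: ΣF_x = -395.8 N, ΣF_y = -844.5 N.
For equilibrium the remaining force must supply (−ΣF_x, −ΣF_y) = (395.8, 844.5) N.
Magnitude = √((395.8)² + (844.5)²) = 932.7 N; direction = atan2(844.5, 395.8) = 64.9°.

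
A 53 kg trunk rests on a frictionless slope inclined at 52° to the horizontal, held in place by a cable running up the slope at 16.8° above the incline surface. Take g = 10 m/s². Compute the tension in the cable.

T ≈ 436 N

Take axes along and perpendicular to the incline. Weight components: W sin 52° = 417.6 N down-slope, W cos 52° = 326.3 N into the surface.
Along incline: T cos 16.8° = W sin 52° → T = 436.3 N.
Perpendicular: N = W cos 52° − T sin 16.8° = 200.2 N.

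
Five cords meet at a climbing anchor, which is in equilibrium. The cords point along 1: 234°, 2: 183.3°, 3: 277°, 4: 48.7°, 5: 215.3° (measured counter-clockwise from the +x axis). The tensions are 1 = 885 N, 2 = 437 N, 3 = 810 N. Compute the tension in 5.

T_5 ≈ 1620 N

Resolve: ΣF_x = 885 cos 234° + 437 cos 183.3° + 810 cos 277° + T_4 cos 48.7° + T_5 cos 215.3° = 0.
        ΣF_y = 885 sin 234° + 437 sin 183.3° + 810 sin 277° + T_4 sin 48.7° + T_5 sin 215.3° = 0.
The known terms sum to (-857.8, -1545) N, so 0.6600 T_4 − 0.8161 T_5 = 857.8 and 0.7513 T_4 − 0.5779 T_5 = 1545.
Solving simultaneously: T_4 = 3303 N, T_5 = 1620 N.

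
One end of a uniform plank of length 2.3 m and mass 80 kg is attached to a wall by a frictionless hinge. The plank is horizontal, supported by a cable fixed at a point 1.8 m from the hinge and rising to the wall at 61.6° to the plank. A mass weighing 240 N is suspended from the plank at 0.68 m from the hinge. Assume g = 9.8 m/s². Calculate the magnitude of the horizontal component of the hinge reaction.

Take torques about the hinge: T sin 61.6° · 1.8 = 80×9.8×1.15 + 240×0.68 = 1064.8 N·m.
So T = 1064.8 / (0.8796 × 1.8) = 672.49 N.
ΣF_x = 0: H_x = T cos 61.6° = 319.85 N.

H_x ≈ 320 N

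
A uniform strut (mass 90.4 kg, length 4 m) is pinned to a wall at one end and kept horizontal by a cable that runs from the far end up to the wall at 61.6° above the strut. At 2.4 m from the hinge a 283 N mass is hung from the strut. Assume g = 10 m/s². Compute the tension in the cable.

T ≈ 707 N

Take torques about the hinge: T sin 61.6° · 4 = 90.4×10×2 + 283×2.4 = 2487.2 N·m.
So T = 2487.2 / (0.8796 × 4) = 706.87 N.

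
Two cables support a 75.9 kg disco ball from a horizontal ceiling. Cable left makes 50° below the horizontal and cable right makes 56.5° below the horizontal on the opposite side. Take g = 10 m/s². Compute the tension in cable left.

T_left ≈ 437 N

Weight W = 75.9 × 10 = 759 N acts straight down.
Horizontal: T_left cos 50° = T_right cos 56.5°  →  T_right = 1.165 T_left.
Vertical: T_left sin 50° + T_right sin 56.5° = 759.
Substituting the horizontal relation into the vertical equation gives 1.737 T_left = 759, so T_left = 436.9 N.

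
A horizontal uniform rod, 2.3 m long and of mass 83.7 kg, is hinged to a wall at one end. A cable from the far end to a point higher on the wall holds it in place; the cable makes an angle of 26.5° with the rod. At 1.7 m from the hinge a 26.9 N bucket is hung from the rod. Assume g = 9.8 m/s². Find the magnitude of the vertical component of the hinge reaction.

Take torques about the hinge: T sin 26.5° · 2.3 = 83.7×9.8×1.15 + 26.9×1.7 = 989.03 N·m.
So T = 989.03 / (0.4462 × 2.3) = 963.73 N.
ΣF_y = 0: H_y = (83.7×9.8 + 26.9) − T sin 26.5° = 847.16 − 430.01 = 417.15 N.

|H_y| ≈ 417 N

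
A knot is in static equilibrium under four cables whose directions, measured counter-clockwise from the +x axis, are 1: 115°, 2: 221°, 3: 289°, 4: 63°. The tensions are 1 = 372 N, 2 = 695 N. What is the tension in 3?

T_3 ≈ 769 N

Resolve: ΣF_x = 372 cos 115° + 695 cos 221° + T_3 cos 289° + T_4 cos 63° = 0.
        ΣF_y = 372 sin 115° + 695 sin 221° + T_3 sin 289° + T_4 sin 63° = 0.
The known terms sum to (-681.7, -118.8) N, so 0.3256 T_3 + 0.4540 T_4 = 681.7 and -0.9455 T_3 + 0.8910 T_4 = 118.8.
Solving simultaneously: T_3 = 769.4 N, T_4 = 949.9 N.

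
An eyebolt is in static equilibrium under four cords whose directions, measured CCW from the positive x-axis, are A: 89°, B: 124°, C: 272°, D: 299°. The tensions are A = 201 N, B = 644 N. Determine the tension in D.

Resolve: ΣF_x = 201 cos 89° + 644 cos 124° + T_C cos 272° + T_D cos 299° = 0.
        ΣF_y = 201 sin 89° + 644 sin 124° + T_C sin 272° + T_D sin 299° = 0.
The known terms sum to (-356.6, 734.9) N, so 0.0349 T_C + 0.4848 T_D = 356.6 and -0.9994 T_C − 0.8746 T_D = -734.9.
Solving simultaneously: T_C = 97.74 N, T_D = 728.5 N.

T_D ≈ 729 N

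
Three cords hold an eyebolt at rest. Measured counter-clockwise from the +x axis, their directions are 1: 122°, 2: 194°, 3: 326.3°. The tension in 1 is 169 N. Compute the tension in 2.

Resolve: ΣF_x = 169 cos 122° + T_2 cos 194° + T_3 cos 326.3° = 0.
        ΣF_y = 169 sin 122° + T_2 sin 194° + T_3 sin 326.3° = 0.
The known terms sum to (-89.56, 143.3) N, so -0.9703 T_2 + 0.8320 T_3 = 89.56 and -0.2419 T_2 − 0.5548 T_3 = -143.3.
Solving simultaneously: T_2 = 94.03 N, T_3 = 217.3 N.

T_2 ≈ 94 N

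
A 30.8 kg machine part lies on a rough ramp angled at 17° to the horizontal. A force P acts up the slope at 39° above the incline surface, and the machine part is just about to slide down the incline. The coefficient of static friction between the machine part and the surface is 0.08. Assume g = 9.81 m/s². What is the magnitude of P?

P ≈ 89.7 N

On the verge of sliding down the incline, friction equals μN and acts up the slope.
Perpendicular: N + P sin 39° = W cos 17° = 288.9 N.
Along incline: P cos 39° + μN = W sin 17° with W sin 17° = 88.34 N.
Solving the pair for P and N: P = 89.74 N, N = 232.5 N (and f = μN = 18.6 N).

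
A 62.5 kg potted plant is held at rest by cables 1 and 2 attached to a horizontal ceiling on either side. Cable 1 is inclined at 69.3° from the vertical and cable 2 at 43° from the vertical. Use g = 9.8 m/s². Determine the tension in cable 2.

Angles from the horizontal: cable 1 is 90° − 69.3° = 20.7°, cable 2 is 90° − 43° = 47°.
Weight W = 62.5 × 9.8 = 612.5 N acts straight down.
Horizontal: T_1 cos 20.7° = T_2 cos 47°  →  T_1 = 0.7291 T_2.
Vertical: T_1 sin 20.7° + T_2 sin 47° = 612.5.
Substituting the horizontal relation into the vertical equation gives 0.9891 T_2 = 612.5, so T_2 = 619.3 N.

T_2 ≈ 619 N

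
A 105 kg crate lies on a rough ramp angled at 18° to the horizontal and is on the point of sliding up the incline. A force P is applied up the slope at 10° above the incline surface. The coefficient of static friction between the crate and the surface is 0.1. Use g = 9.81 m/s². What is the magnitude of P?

P ≈ 415 N

On the verge of sliding up the incline, friction equals μN and acts down the slope.
Perpendicular: N + P sin 10° = W cos 18° = 979.6 N.
Along incline: P cos 10° = W sin 18° + μN  with W sin 18° = 318.3 N.
Solving the pair for P and N: P = 415.4 N, N = 907.5 N (and f = μN = 90.75 N).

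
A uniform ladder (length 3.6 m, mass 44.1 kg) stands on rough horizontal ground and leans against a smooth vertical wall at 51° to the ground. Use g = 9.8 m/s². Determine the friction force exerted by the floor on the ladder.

Torques about the foot: N_wall · 3.6 sin 51° = 44.1×9.8×1.8 cos 51° → N_wall = 174.99 N.
ΣF_x = 0: f_floor = N_wall = 174.99 N.

f ≈ 175 N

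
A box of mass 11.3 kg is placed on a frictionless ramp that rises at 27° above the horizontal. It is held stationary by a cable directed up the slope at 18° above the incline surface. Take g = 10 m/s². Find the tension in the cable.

T ≈ 53.9 N

Take axes along and perpendicular to the incline. Weight components: W sin 27° = 51.3 N down-slope, W cos 27° = 100.7 N into the surface.
Along incline: T cos 18° = W sin 27° → T = 53.94 N.
Perpendicular: N = W cos 27° − T sin 18° = 84.02 N.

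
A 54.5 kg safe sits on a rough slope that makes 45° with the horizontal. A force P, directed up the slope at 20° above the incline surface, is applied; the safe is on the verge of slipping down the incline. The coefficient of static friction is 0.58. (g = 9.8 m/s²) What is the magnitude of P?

P ≈ 214 N

On the verge of sliding down the incline, friction equals μN and acts up the slope.
Perpendicular: N + P sin 20° = W cos 45° = 377.7 N.
Along incline: P cos 20° + μN = W sin 45° with W sin 45° = 377.7 N.
Solving the pair for P and N: P = 214 N, N = 304.5 N (and f = μN = 176.6 N).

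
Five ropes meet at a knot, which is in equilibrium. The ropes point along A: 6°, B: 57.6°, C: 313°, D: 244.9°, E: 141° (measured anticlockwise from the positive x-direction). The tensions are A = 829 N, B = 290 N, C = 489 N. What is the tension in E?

Resolve: ΣF_x = 829 cos 6° + 290 cos 57.6° + 489 cos 313° + T_D cos 244.9° + T_E cos 141° = 0.
        ΣF_y = 829 sin 6° + 290 sin 57.6° + 489 sin 313° + T_D sin 244.9° + T_E sin 141° = 0.
The known terms sum to (1313, -26.12) N, so -0.4242 T_D − 0.7771 T_E = -1313 and -0.9056 T_D + 0.6293 T_E = 26.12.
Solving simultaneously: T_D = 830.5 N, T_E = 1237 N.

T_E ≈ 1240 N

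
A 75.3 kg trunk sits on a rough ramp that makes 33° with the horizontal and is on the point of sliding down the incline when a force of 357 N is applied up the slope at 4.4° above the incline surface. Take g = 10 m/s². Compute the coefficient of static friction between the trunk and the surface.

μ ≈ 0.0897

On the verge of sliding down the incline, friction is at its maximum μN and acts up the slope.
Perpendicular to incline: N = W cos 33° − P sin 4.4° = 631.5 − 27.39 = 604.1 N.
Along incline: P cos 4.4° + μN = W sin 33° → μ = (W sin 33° − P cos 4.4°) / N = 0.08966.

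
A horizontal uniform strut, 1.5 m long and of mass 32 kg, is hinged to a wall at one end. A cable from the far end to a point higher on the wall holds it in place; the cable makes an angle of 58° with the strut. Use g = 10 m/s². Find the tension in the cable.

T ≈ 189 N

Take torques about the hinge: T sin 58° · 1.5 = 32×10×0.75 = 240 N·m.
So T = 240 / (0.8480 × 1.5) = 188.67 N.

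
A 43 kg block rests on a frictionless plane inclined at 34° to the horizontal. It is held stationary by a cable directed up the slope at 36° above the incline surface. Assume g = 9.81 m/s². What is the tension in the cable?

Take axes along and perpendicular to the incline. Weight components: W sin 34° = 235.9 N down-slope, W cos 34° = 349.7 N into the surface.
Along incline: T cos 36° = W sin 34° → T = 291.6 N.
Perpendicular: N = W cos 34° − T sin 36° = 178.3 N.

T ≈ 292 N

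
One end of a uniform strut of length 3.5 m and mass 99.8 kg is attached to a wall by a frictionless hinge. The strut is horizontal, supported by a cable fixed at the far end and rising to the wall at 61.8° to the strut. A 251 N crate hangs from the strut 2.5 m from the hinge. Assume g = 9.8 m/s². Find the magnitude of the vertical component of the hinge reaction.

Take torques about the hinge: T sin 61.8° · 3.5 = 99.8×9.8×1.75 + 251×2.5 = 2339.1 N·m.
So T = 2339.1 / (0.8813 × 3.5) = 758.32 N.
ΣF_y = 0: H_y = (99.8×9.8 + 251) − T sin 61.8° = 1229 − 668.31 = 560.73 N.

|H_y| ≈ 561 N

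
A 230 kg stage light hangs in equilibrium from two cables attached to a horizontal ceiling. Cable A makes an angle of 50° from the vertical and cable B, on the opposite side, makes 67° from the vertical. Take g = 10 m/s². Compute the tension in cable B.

T_B ≈ 1980 N

Angles from the horizontal: cable A is 90° − 50° = 40°, cable B is 90° − 67° = 23°.
Weight W = 230 × 10 = 2300 N acts straight down.
Horizontal: T_A cos 40° = T_B cos 23°  →  T_A = 1.202 T_B.
Vertical: T_A sin 40° + T_B sin 23° = 2300.
Substituting the horizontal relation into the vertical equation gives 1.163 T_B = 2300, so T_B = 1977 N.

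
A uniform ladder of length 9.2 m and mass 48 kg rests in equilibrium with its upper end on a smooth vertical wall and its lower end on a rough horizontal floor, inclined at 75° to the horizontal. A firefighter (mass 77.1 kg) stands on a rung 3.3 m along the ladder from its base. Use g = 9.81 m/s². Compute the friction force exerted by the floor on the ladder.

f ≈ 136 N

Torques about the foot: N_wall · 9.2 sin 75° = 48×9.81×4.6 cos 75° + 77.1×9.81×3.3 cos 75° → N_wall = 135.78 N.
ΣF_x = 0: f_floor = N_wall = 135.78 N.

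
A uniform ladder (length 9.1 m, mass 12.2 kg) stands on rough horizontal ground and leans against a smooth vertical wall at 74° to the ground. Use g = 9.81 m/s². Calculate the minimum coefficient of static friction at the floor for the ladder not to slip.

ΣF_y = 0: N_floor = 12.2×9.81 = 119.68 N.
Torques about the foot: N_wall · 9.1 sin 74° = 12.2×9.81×4.55 cos 74° → N_wall = 17.159 N.
ΣF_x = 0: f_floor = N_wall = 17.159 N.
μ_min = f_floor / N_floor = 17.159 / 119.68 = 0.1434.

μ_min ≈ 0.143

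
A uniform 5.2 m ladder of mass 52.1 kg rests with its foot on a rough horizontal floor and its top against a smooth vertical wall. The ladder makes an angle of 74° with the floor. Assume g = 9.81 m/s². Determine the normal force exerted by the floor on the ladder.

N_floor ≈ 511 N

ΣF_y = 0: N_floor = 52.1×9.81 = 511.1 N.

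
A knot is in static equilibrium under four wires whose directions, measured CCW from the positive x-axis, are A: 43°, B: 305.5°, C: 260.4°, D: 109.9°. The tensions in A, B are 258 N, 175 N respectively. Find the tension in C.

T_C ≈ 578 N

Resolve: ΣF_x = 258 cos 43° + 175 cos 305.5° + T_C cos 260.4° + T_D cos 109.9° = 0.
        ΣF_y = 258 sin 43° + 175 sin 305.5° + T_C sin 260.4° + T_D sin 109.9° = 0.
The known terms sum to (290.3, 33.49) N, so -0.1668 T_C − 0.3404 T_D = -290.3 and -0.9860 T_C + 0.9403 T_D = -33.49.
Solving simultaneously: T_C = 577.5 N, T_D = 570 N.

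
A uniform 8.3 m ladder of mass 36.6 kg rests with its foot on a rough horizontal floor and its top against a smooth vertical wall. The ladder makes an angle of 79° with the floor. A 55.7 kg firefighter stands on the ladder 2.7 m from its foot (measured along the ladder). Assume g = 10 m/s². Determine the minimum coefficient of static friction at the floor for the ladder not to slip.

ΣF_y = 0: N_floor = 36.6×10 + 55.7×10 = 923 N.
Torques about the foot: N_wall · 8.3 sin 79° = 36.6×10×4.15 cos 79° + 55.7×10×2.7 cos 79° → N_wall = 70.792 N.
ΣF_x = 0: f_floor = N_wall = 70.792 N.
μ_min = f_floor / N_floor = 70.792 / 923 = 0.0767.

μ_min ≈ 0.0767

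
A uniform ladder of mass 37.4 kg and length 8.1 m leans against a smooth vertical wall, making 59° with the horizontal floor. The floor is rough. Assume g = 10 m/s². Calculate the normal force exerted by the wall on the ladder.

Torques about the foot: N_wall · 8.1 sin 59° = 37.4×10×4.05 cos 59° → N_wall = 112.36 N.

N_wall ≈ 112 N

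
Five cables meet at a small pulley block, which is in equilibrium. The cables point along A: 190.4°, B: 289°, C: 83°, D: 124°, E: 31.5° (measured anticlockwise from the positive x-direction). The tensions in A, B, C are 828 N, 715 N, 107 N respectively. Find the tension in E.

T_E ≈ 874 N

Resolve: ΣF_x = 828 cos 190.4° + 715 cos 289° + 107 cos 83° + T_D cos 124° + T_E cos 31.5° = 0.
        ΣF_y = 828 sin 190.4° + 715 sin 289° + 107 sin 83° + T_D sin 124° + T_E sin 31.5° = 0.
The known terms sum to (-568.6, -719.3) N, so -0.5592 T_D + 0.8526 T_E = 568.6 and 0.8290 T_D + 0.5225 T_E = 719.3.
Solving simultaneously: T_D = 316.5 N, T_E = 874.4 N.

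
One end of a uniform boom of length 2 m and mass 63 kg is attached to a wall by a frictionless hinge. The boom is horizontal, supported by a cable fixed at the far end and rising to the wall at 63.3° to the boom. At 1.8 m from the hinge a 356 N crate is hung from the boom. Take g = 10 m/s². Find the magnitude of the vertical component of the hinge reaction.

|H_y| ≈ 351 N

Take torques about the hinge: T sin 63.3° · 2 = 63×10×1 + 356×1.8 = 1270.8 N·m.
So T = 1270.8 / (0.8934 × 2) = 711.24 N.
ΣF_y = 0: H_y = (63×10 + 356) − T sin 63.3° = 986 − 635.4 = 350.6 N.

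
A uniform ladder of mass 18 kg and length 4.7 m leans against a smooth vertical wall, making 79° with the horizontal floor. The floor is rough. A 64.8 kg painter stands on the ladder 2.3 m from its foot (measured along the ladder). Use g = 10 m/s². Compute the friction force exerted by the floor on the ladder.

Torques about the foot: N_wall · 4.7 sin 79° = 18×10×2.35 cos 79° + 64.8×10×2.3 cos 79° → N_wall = 79.133 N.
ΣF_x = 0: f_floor = N_wall = 79.133 N.

f ≈ 79.1 N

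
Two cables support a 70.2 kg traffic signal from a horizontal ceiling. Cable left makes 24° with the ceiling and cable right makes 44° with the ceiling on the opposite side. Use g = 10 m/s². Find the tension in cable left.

Weight W = 70.2 × 10 = 702 N acts straight down.
Horizontal: T_left cos 24° = T_right cos 44°  →  T_right = 1.27 T_left.
Vertical: T_left sin 24° + T_right sin 44° = 702.
Substituting the horizontal relation into the vertical equation gives 1.289 T_left = 702, so T_left = 544.6 N.

T_left ≈ 545 N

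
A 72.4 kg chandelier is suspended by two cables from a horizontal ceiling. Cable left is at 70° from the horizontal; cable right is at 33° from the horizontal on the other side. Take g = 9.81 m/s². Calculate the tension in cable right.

Weight W = 72.4 × 9.81 = 710.2 N acts straight down.
Horizontal: T_left cos 70° = T_right cos 33°  →  T_left = 2.452 T_right.
Vertical: T_left sin 70° + T_right sin 33° = 710.2.
Substituting the horizontal relation into the vertical equation gives 2.849 T_right = 710.2, so T_right = 249.3 N.

T_right ≈ 249 N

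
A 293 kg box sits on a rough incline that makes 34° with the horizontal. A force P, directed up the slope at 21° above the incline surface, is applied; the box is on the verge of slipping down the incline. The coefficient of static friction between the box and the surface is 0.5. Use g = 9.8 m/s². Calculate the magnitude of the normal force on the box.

N ≈ 2180 N

On the verge of sliding down the incline, friction equals μN and acts up the slope.
Perpendicular: N + P sin 21° = W cos 34° = 2380 N.
Along incline: P cos 21° + μN = W sin 34° with W sin 34° = 1606 N.
Solving the pair for P and N: P = 550.7 N, N = 2183 N (and f = μN = 1092 N).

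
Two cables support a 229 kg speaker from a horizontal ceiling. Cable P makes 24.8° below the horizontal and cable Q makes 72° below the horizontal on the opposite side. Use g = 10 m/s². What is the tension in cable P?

Weight W = 229 × 10 = 2290 N acts straight down.
Horizontal: T_P cos 24.8° = T_Q cos 72°  →  T_Q = 2.938 T_P.
Vertical: T_P sin 24.8° + T_Q sin 72° = 2290.
Substituting the horizontal relation into the vertical equation gives 3.213 T_P = 2290, so T_P = 712.7 N.

T_P ≈ 713 N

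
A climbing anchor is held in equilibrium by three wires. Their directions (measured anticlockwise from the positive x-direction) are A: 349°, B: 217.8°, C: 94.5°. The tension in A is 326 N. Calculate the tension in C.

Resolve: ΣF_x = 326 cos 349° + T_B cos 217.8° + T_C cos 94.5° = 0.
        ΣF_y = 326 sin 349° + T_B sin 217.8° + T_C sin 94.5° = 0.
The known terms sum to (320, -62.2) N, so -0.7902 T_B − 0.0785 T_C = -320 and -0.6129 T_B + 0.9969 T_C = 62.2.
Solving simultaneously: T_B = 375.9 N, T_C = 293.5 N.

T_C ≈ 293 N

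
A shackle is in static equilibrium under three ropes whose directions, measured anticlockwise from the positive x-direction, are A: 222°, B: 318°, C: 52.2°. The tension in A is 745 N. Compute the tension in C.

Resolve: ΣF_x = 745 cos 222° + T_B cos 318° + T_C cos 52.2° = 0.
        ΣF_y = 745 sin 222° + T_B sin 318° + T_C sin 52.2° = 0.
The known terms sum to (-553.6, -498.5) N, so 0.7431 T_B + 0.6129 T_C = 553.6 and -0.6691 T_B + 0.7902 T_C = 498.5.
Solving simultaneously: T_B = 132.3 N, T_C = 742.9 N.

T_C ≈ 743 N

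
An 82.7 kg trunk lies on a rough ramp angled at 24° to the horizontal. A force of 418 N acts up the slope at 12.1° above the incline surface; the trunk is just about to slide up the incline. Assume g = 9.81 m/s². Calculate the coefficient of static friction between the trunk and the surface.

On the verge of sliding up the incline, friction is at its maximum μN and acts down the slope.
Perpendicular to incline: N = W cos 24° − P sin 12.1° = 741.1 − 87.62 = 653.5 N.
Along incline: P cos 12.1° − μN = W sin 24° → μ = −(W sin 24° − P cos 12.1°) / N = 0.1205.

μ ≈ 0.120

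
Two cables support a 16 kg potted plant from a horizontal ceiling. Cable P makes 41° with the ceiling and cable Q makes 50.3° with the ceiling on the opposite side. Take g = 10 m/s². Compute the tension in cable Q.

Weight W = 16 × 10 = 160 N acts straight down.
Horizontal: T_P cos 41° = T_Q cos 50.3°  →  T_P = 0.8464 T_Q.
Vertical: T_P sin 41° + T_Q sin 50.3° = 160.
Substituting the horizontal relation into the vertical equation gives 1.325 T_Q = 160, so T_Q = 120.8 N.

T_Q ≈ 121 N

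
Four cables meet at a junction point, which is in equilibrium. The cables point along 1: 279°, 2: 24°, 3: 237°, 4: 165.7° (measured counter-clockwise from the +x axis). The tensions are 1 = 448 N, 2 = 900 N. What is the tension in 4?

Resolve: ΣF_x = 448 cos 279° + 900 cos 24° + T_3 cos 237° + T_4 cos 165.7° = 0.
        ΣF_y = 448 sin 279° + 900 sin 24° + T_3 sin 237° + T_4 sin 165.7° = 0.
The known terms sum to (892.3, -76.42) N, so -0.5446 T_3 − 0.9690 T_4 = -892.3 and -0.8387 T_3 + 0.2470 T_4 = 76.42.
Solving simultaneously: T_3 = 154.5 N, T_4 = 834 N.

T_4 ≈ 834 N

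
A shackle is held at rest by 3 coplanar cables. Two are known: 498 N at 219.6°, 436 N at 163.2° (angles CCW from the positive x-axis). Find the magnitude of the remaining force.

Sum the known components: ΣF_x = -801.1 N, ΣF_y = -191.4 N.
For equilibrium the remaining force must supply (−ΣF_x, −ΣF_y) = (801.1, 191.4) N.
Magnitude = √((801.1)² + (191.4)²) = 823.7 N; direction = atan2(191.4, 801.1) = 13.4°.

F ≈ 824 N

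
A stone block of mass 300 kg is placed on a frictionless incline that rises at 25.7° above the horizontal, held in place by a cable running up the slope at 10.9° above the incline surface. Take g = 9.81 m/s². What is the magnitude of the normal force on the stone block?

N ≈ 2410 N

Take axes along and perpendicular to the incline. Weight components: W sin 25.7° = 1276 N down-slope, W cos 25.7° = 2652 N into the surface.
Along incline: T cos 10.9° = W sin 25.7° → T = 1300 N.
Perpendicular: N = W cos 25.7° − T sin 10.9° = 2406 N.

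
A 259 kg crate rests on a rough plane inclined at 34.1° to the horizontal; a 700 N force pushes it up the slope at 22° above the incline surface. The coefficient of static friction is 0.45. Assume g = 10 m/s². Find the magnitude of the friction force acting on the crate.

Axes along / perpendicular to the incline. W sin 34.1° = 1452 N down-slope; W cos 34.1° = 2145 N into the surface.
Perpendicular: N = W cos 34.1° − P sin 22° = 2145 − 262.2 = 1882 N.
Along incline: P cos 22° + f = W sin 34.1° (friction acts up-slope) → f = 1452 − 649 = 803 N.
|f| = 803 N ≤ μN = 847.1 N, so the crate is indeed static.

f ≈ 803 N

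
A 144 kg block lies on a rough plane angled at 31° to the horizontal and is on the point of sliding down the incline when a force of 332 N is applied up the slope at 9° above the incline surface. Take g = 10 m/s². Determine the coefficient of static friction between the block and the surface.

μ ≈ 0.350

On the verge of sliding down the incline, friction is at its maximum μN and acts up the slope.
Perpendicular to incline: N = W cos 31° − P sin 9° = 1234 − 51.94 = 1182 N.
Along incline: P cos 9° + μN = W sin 31° → μ = (W sin 31° − P cos 9°) / N = 0.3499.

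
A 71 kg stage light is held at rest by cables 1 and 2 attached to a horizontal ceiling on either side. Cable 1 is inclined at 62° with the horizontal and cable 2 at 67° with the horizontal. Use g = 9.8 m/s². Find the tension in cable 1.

Weight W = 71 × 9.8 = 695.8 N acts straight down.
Horizontal: T_1 cos 62° = T_2 cos 67°  →  T_2 = 1.202 T_1.
Vertical: T_1 sin 62° + T_2 sin 67° = 695.8.
Substituting the horizontal relation into the vertical equation gives 1.989 T_1 = 695.8, so T_1 = 349.8 N.

T_1 ≈ 350 N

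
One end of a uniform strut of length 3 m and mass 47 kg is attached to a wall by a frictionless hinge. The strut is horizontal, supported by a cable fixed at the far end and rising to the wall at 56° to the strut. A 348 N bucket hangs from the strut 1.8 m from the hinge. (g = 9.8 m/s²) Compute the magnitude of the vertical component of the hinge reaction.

Take torques about the hinge: T sin 56° · 3 = 47×9.8×1.5 + 348×1.8 = 1317.3 N·m.
So T = 1317.3 / (0.8290 × 3) = 529.65 N.
ΣF_y = 0: H_y = (47×9.8 + 348) − T sin 56° = 808.6 − 439.1 = 369.5 N.

|H_y| ≈ 370 N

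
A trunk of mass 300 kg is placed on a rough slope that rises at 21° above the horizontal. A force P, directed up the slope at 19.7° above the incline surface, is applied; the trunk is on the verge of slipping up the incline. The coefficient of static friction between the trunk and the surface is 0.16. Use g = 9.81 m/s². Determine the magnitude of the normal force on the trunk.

On the verge of sliding up the incline, friction equals μN and acts down the slope.
Perpendicular: N + P sin 19.7° = W cos 21° = 2748 N.
Along incline: P cos 19.7° = W sin 21° + μN  with W sin 21° = 1055 N.
Solving the pair for P and N: P = 1501 N, N = 2241 N (and f = μN = 358.6 N).

N ≈ 2240 N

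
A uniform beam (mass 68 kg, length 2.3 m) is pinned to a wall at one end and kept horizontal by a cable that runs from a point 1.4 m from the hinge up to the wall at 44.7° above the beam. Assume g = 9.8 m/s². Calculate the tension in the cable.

Take torques about the hinge: T sin 44.7° · 1.4 = 68×9.8×1.15 = 766.36 N·m.
So T = 766.36 / (0.7034 × 1.4) = 778.23 N.

T ≈ 778 N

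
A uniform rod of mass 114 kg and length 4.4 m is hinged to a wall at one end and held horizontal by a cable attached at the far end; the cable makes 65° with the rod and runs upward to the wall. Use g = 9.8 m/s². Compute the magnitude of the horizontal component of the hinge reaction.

H_x ≈ 260 N

Take torques about the hinge: T sin 65° · 4.4 = 114×9.8×2.2 = 2457.8 N·m.
So T = 2457.8 / (0.9063 × 4.4) = 616.35 N.
ΣF_x = 0: H_x = T cos 65° = 260.48 N.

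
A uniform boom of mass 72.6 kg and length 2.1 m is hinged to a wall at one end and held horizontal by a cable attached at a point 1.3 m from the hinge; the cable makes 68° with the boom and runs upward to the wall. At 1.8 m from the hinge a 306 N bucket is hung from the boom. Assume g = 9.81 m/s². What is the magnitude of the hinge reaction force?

Take torques about the hinge: T sin 68° · 1.3 = 72.6×9.81×1.05 + 306×1.8 = 1298.6 N·m.
So T = 1298.6 / (0.9272 × 1.3) = 1077.4 N.
ΣF_x = 0: H_x = T cos 68° = 403.6 N.
ΣF_y = 0: H_y = (72.6×9.81 + 306) − T sin 68° = 1018.2 − 998.94 = 19.27 N.
|H| = √(H_x² + H_y²) = √((403.6)² + (19.27)²) = 404.06 N.

|H| ≈ 404 N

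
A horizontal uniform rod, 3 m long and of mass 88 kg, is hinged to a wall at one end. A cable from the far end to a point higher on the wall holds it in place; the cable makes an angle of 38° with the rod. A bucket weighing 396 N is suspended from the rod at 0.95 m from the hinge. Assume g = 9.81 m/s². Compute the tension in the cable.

Take torques about the hinge: T sin 38° · 3 = 88×9.81×1.5 + 396×0.95 = 1671.1 N·m.
So T = 1671.1 / (0.6157 × 3) = 904.78 N.

T ≈ 905 N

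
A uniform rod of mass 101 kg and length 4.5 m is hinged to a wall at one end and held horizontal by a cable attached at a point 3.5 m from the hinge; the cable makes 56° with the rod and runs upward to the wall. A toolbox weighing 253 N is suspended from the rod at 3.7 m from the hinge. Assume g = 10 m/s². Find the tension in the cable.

Take torques about the hinge: T sin 56° · 3.5 = 101×10×2.25 + 253×3.7 = 3208.6 N·m.
So T = 3208.6 / (0.8290 × 3.5) = 1105.8 N.

T ≈ 1110 N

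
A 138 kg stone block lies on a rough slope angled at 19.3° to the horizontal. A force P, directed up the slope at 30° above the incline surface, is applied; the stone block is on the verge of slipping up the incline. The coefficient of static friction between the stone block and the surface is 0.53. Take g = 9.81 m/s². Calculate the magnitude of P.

P ≈ 994 N

On the verge of sliding up the incline, friction equals μN and acts down the slope.
Perpendicular: N + P sin 30° = W cos 19.3° = 1278 N.
Along incline: P cos 30° = W sin 19.3° + μN  with W sin 19.3° = 447.4 N.
Solving the pair for P and N: P = 994.3 N, N = 780.5 N (and f = μN = 413.7 N).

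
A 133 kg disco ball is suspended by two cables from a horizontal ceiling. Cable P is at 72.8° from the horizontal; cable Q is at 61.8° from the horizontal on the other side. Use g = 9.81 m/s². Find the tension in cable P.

Weight W = 133 × 9.81 = 1305 N acts straight down.
Horizontal: T_P cos 72.8° = T_Q cos 61.8°  →  T_Q = 0.6258 T_P.
Vertical: T_P sin 72.8° + T_Q sin 61.8° = 1305.
Substituting the horizontal relation into the vertical equation gives 1.507 T_P = 1305, so T_P = 865.9 N.

T_P ≈ 866 N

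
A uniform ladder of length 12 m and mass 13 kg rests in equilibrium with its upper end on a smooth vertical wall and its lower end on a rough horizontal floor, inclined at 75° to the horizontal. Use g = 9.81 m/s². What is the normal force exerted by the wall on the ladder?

Torques about the foot: N_wall · 12 sin 75° = 13×9.81×6 cos 75° → N_wall = 17.086 N.

N_wall ≈ 17.1 N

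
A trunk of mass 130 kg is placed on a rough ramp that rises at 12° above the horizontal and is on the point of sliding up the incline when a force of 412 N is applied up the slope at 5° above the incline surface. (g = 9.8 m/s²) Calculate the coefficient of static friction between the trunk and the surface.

On the verge of sliding up the incline, friction is at its maximum μN and acts down the slope.
Perpendicular to incline: N = W cos 12° − P sin 5° = 1246 − 35.91 = 1210 N.
Along incline: P cos 5° − μN = W sin 12° → μ = −(W sin 12° − P cos 5°) / N = 0.1203.

μ ≈ 0.120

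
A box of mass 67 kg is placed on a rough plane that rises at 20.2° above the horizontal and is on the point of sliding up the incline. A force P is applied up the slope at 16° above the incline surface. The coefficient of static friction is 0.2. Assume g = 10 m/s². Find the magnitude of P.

P ≈ 351 N

On the verge of sliding up the incline, friction equals μN and acts down the slope.
Perpendicular: N + P sin 16° = W cos 20.2° = 628.8 N.
Along incline: P cos 16° = W sin 20.2° + μN  with W sin 20.2° = 231.3 N.
Solving the pair for P and N: P = 351.3 N, N = 531.9 N (and f = μN = 106.4 N).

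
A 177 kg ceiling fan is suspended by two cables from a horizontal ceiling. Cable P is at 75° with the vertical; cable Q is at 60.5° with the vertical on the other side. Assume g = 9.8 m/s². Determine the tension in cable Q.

T_Q ≈ 2390 N

Angles from the horizontal: cable P is 90° − 75° = 15°, cable Q is 90° − 60.5° = 29.5°.
Weight W = 177 × 9.8 = 1735 N acts straight down.
Horizontal: T_P cos 15° = T_Q cos 29.5°  →  T_P = 0.9011 T_Q.
Vertical: T_P sin 15° + T_Q sin 29.5° = 1735.
Substituting the horizontal relation into the vertical equation gives 0.7256 T_Q = 1735, so T_Q = 2390 N.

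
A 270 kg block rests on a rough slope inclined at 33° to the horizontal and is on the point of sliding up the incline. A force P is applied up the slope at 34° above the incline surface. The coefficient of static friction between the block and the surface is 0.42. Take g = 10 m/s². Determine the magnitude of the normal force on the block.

On the verge of sliding up the incline, friction equals μN and acts down the slope.
Perpendicular: N + P sin 34° = W cos 33° = 2264 N.
Along incline: P cos 34° = W sin 33° + μN  with W sin 33° = 1471 N.
Solving the pair for P and N: P = 2276 N, N = 991.6 N (and f = μN = 416.5 N).

N ≈ 992 N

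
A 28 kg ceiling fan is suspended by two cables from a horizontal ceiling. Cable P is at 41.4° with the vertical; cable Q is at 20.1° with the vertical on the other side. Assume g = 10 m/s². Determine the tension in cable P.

T_P ≈ 109 N

Angles from the horizontal: cable P is 90° − 41.4° = 48.6°, cable Q is 90° − 20.1° = 69.9°.
Weight W = 28 × 10 = 280 N acts straight down.
Horizontal: T_P cos 48.6° = T_Q cos 69.9°  →  T_Q = 1.924 T_P.
Vertical: T_P sin 48.6° + T_Q sin 69.9° = 280.
Substituting the horizontal relation into the vertical equation gives 2.557 T_P = 280, so T_P = 109.5 N.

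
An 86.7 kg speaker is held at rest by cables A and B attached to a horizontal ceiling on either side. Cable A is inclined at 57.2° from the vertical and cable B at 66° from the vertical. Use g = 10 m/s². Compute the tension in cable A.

T_A ≈ 947 N

Angles from the horizontal: cable A is 90° − 57.2° = 32.8°, cable B is 90° − 66° = 24°.
Weight W = 86.7 × 10 = 867 N acts straight down.
Horizontal: T_A cos 32.8° = T_B cos 24°  →  T_B = 0.9201 T_A.
Vertical: T_A sin 32.8° + T_B sin 24° = 867.
Substituting the horizontal relation into the vertical equation gives 0.916 T_A = 867, so T_A = 946.6 N.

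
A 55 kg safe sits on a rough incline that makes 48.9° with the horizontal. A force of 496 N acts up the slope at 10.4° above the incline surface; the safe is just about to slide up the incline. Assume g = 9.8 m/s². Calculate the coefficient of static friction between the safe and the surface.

On the verge of sliding up the incline, friction is at its maximum μN and acts down the slope.
Perpendicular to incline: N = W cos 48.9° − P sin 10.4° = 354.3 − 89.54 = 264.8 N.
Along incline: P cos 10.4° − μN = W sin 48.9° → μ = −(W sin 48.9° − P cos 10.4°) / N = 0.3085.

μ ≈ 0.308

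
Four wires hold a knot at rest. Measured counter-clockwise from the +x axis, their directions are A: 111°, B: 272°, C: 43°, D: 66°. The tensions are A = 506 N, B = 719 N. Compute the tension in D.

T_D ≈ 188 N

Resolve: ΣF_x = 506 cos 111° + 719 cos 272° + T_C cos 43° + T_D cos 66° = 0.
        ΣF_y = 506 sin 111° + 719 sin 272° + T_C sin 43° + T_D sin 66° = 0.
The known terms sum to (-156.2, -246.2) N, so 0.7314 T_C + 0.4067 T_D = 156.2 and 0.6820 T_C + 0.9135 T_D = 246.2.
Solving simultaneously: T_C = 109 N, T_D = 188.1 N.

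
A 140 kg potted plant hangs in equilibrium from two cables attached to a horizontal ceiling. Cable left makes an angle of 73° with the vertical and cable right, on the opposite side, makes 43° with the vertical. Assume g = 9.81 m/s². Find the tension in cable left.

T_left ≈ 1040 N

Angles from the horizontal: cable left is 90° − 73° = 17°, cable right is 90° − 43° = 47°.
Weight W = 140 × 9.81 = 1373 N acts straight down.
Horizontal: T_left cos 17° = T_right cos 47°  →  T_right = 1.402 T_left.
Vertical: T_left sin 17° + T_right sin 47° = 1373.
Substituting the horizontal relation into the vertical equation gives 1.318 T_left = 1373, so T_left = 1042 N.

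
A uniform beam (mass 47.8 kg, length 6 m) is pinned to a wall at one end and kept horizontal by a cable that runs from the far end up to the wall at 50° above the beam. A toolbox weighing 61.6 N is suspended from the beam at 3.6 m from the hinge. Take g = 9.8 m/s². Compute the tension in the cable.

T ≈ 354 N

Take torques about the hinge: T sin 50° · 6 = 47.8×9.8×3 + 61.6×3.6 = 1627.1 N·m.
So T = 1627.1 / (0.7660 × 6) = 354 N.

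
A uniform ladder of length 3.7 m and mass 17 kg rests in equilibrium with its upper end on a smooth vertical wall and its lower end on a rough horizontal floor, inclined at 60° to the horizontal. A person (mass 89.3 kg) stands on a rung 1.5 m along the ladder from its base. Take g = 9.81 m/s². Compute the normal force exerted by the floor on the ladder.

N_floor ≈ 1040 N

ΣF_y = 0: N_floor = 17×9.81 + 89.3×9.81 = 1042.8 N.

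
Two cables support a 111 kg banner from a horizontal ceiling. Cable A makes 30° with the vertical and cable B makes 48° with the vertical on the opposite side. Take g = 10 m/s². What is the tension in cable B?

T_B ≈ 567 N

Angles from the horizontal: cable A is 90° − 30° = 60°, cable B is 90° − 48° = 42°.
Weight W = 111 × 10 = 1110 N acts straight down.
Horizontal: T_A cos 60° = T_B cos 42°  →  T_A = 1.486 T_B.
Vertical: T_A sin 60° + T_B sin 42° = 1110.
Substituting the horizontal relation into the vertical equation gives 1.956 T_B = 1110, so T_B = 567.4 N.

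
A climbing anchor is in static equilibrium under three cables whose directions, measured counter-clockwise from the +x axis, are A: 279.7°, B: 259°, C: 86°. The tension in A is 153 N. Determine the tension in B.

T_B ≈ 297 N

Resolve: ΣF_x = 153 cos 279.7° + T_B cos 259° + T_C cos 86° = 0.
        ΣF_y = 153 sin 279.7° + T_B sin 259° + T_C sin 86° = 0.
The known terms sum to (25.78, -150.8) N, so -0.1908 T_B + 0.0698 T_C = -25.78 and -0.9816 T_B + 0.9976 T_C = 150.8.
Solving simultaneously: T_B = 297.3 N, T_C = 443.8 N.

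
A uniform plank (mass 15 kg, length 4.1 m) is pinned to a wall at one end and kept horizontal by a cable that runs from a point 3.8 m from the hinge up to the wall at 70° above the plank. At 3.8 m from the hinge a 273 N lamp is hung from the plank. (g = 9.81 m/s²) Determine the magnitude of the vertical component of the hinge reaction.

|H_y| ≈ 67.8 N

Take torques about the hinge: T sin 70° · 3.8 = 15×9.81×2.05 + 273×3.8 = 1339.1 N·m.
So T = 1339.1 / (0.9397 × 3.8) = 375 N.
ΣF_y = 0: H_y = (15×9.81 + 273) − T sin 70° = 420.15 − 352.38 = 67.766 N.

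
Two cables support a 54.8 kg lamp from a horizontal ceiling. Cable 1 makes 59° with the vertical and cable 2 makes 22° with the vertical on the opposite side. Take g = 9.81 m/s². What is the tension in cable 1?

Angles from the horizontal: cable 1 is 90° − 59° = 31°, cable 2 is 90° − 22° = 68°.
Weight W = 54.8 × 9.81 = 537.6 N acts straight down.
Horizontal: T_1 cos 31° = T_2 cos 68°  →  T_2 = 2.288 T_1.
Vertical: T_1 sin 31° + T_2 sin 68° = 537.6.
Substituting the horizontal relation into the vertical equation gives 2.637 T_1 = 537.6, so T_1 = 203.9 N.

T_1 ≈ 204 N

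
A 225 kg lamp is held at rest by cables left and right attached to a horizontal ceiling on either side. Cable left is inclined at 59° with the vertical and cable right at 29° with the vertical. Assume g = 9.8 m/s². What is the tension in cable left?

T_left ≈ 1070 N

Angles from the horizontal: cable left is 90° − 59° = 31°, cable right is 90° − 29° = 61°.
Weight W = 225 × 9.8 = 2205 N acts straight down.
Horizontal: T_left cos 31° = T_right cos 61°  →  T_right = 1.768 T_left.
Vertical: T_left sin 31° + T_right sin 61° = 2205.
Substituting the horizontal relation into the vertical equation gives 2.061 T_left = 2205, so T_left = 1070 N.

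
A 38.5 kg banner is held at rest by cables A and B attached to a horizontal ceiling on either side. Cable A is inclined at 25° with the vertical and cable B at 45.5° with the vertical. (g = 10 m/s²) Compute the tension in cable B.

Angles from the horizontal: cable A is 90° − 25° = 65°, cable B is 90° − 45.5° = 44.5°.
Weight W = 38.5 × 10 = 385 N acts straight down.
Horizontal: T_A cos 65° = T_B cos 44.5°  →  T_A = 1.688 T_B.
Vertical: T_A sin 65° + T_B sin 44.5° = 385.
Substituting the horizontal relation into the vertical equation gives 2.23 T_B = 385, so T_B = 172.6 N.

T_B ≈ 173 N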